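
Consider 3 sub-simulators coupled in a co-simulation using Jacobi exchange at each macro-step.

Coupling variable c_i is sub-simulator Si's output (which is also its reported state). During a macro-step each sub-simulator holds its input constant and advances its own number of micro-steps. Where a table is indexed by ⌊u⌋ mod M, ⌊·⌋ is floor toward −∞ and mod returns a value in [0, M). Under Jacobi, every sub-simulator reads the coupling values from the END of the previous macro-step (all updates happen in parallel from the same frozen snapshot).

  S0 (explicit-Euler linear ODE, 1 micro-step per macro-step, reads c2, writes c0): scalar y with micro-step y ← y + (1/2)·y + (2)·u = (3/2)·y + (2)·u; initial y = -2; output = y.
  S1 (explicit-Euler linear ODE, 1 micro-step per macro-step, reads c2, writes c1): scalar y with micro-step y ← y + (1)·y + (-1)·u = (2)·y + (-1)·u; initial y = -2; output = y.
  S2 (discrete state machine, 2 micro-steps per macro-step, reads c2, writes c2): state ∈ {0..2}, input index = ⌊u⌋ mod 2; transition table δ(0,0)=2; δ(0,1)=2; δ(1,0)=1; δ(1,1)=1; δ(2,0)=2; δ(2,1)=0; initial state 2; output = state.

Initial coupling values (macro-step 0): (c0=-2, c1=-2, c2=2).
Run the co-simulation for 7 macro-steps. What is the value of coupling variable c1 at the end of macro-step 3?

c1 at macro-step 3 = -30

macro 1: S0 reads c2=2 → after 1×micro: 1; S1 reads c2=2 → after 1×micro: -6; S2 reads c2=2 → after 2×micro: 2 ⇒ (c0=1, c1=-6, c2=2)
macro 2: S0 reads c2=2 → after 1×micro: 11/2; S1 reads c2=2 → after 1×micro: -14; S2 reads c2=2 → after 2×micro: 2 ⇒ (c0=11/2, c1=-14, c2=2)
macro 3: S0 reads c2=2 → after 1×micro: 49/4; S1 reads c2=2 → after 1×micro: -30; S2 reads c2=2 → after 2×micro: 2 ⇒ (c0=49/4, c1=-30, c2=2)
macro 4: S0 reads c2=2 → after 1×micro: 179/8; S1 reads c2=2 → after 1×micro: -62; S2 reads c2=2 → after 2×micro: 2 ⇒ (c0=179/8, c1=-62, c2=2)
macro 5: S0 reads c2=2 → after 1×micro: 601/16; S1 reads c2=2 → after 1×micro: -126; S2 reads c2=2 → after 2×micro: 2 ⇒ (c0=601/16, c1=-126, c2=2)
macro 6: S0 reads c2=2 → after 1×micro: 1931/32; S1 reads c2=2 → after 1×micro: -254; S2 reads c2=2 → after 2×micro: 2 ⇒ (c0=1931/32, c1=-254, c2=2)
macro 7: S0 reads c2=2 → after 1×micro: 6049/64; S1 reads c2=2 → after 1×micro: -510; S2 reads c2=2 → after 2×micro: 2 ⇒ (c0=6049/64, c1=-510, c2=2)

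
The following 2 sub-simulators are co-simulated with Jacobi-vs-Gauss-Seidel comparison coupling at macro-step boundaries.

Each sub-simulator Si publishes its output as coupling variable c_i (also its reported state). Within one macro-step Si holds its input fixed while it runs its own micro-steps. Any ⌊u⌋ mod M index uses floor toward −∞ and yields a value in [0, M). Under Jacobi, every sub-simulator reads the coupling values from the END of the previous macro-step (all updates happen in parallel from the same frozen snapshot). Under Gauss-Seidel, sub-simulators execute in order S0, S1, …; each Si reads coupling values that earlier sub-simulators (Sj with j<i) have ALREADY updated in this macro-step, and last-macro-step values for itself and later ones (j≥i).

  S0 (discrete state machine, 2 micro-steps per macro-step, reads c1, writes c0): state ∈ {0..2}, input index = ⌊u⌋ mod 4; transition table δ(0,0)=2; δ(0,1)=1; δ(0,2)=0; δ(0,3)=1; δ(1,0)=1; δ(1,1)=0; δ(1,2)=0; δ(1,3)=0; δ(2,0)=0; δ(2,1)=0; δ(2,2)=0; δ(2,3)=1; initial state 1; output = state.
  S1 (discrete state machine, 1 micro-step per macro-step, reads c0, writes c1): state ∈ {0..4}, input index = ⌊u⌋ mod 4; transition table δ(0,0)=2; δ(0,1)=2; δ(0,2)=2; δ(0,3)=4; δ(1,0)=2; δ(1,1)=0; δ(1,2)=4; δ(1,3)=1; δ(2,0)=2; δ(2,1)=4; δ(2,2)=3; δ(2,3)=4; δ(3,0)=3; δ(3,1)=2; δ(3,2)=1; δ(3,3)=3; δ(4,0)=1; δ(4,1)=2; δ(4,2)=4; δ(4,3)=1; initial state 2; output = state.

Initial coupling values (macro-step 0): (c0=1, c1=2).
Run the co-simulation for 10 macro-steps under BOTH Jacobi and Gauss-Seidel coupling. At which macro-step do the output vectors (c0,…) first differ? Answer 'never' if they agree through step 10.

[Jacobi] macro 1: S0 reads c1=2 → after 2×micro: 0; S1 reads c0=1 → after 1×micro: 4 ⇒ (c0=0, c1=4)
[Jacobi] macro 2: S0 reads c1=4 → after 2×micro: 0; S1 reads c0=0 → after 1×micro: 1 ⇒ (c0=0, c1=1)
[Jacobi] macro 3: S0 reads c1=1 → after 2×micro: 0; S1 reads c0=0 → after 1×micro: 2 ⇒ (c0=0, c1=2)
[Jacobi] macro 4: S0 reads c1=2 → after 2×micro: 0; S1 reads c0=0 → after 1×micro: 2 ⇒ (c0=0, c1=2)
[Jacobi] macro 5: S0 reads c1=2 → after 2×micro: 0; S1 reads c0=0 → after 1×micro: 2 ⇒ (c0=0, c1=2)
[Jacobi] macro 6: S0 reads c1=2 → after 2×micro: 0; S1 reads c0=0 → after 1×micro: 2 ⇒ (c0=0, c1=2)
[Jacobi] macro 7: S0 reads c1=2 → after 2×micro: 0; S1 reads c0=0 → after 1×micro: 2 ⇒ (c0=0, c1=2)
[Jacobi] macro 8: S0 reads c1=2 → after 2×micro: 0; S1 reads c0=0 → after 1×micro: 2 ⇒ (c0=0, c1=2)
[Jacobi] macro 9: S0 reads c1=2 → after 2×micro: 0; S1 reads c0=0 → after 1×micro: 2 ⇒ (c0=0, c1=2)
[Jacobi] macro 10: S0 reads c1=2 → after 2×micro: 0; S1 reads c0=0 → after 1×micro: 2 ⇒ (c0=0, c1=2)
[Gauss-Seidel] macro 1: S0 reads c1=2 → after 2×micro: 0; S1 reads c0=0 → after 1×micro: 2 ⇒ (c0=0, c1=2)
[Gauss-Seidel] macro 2: S0 reads c1=2 → after 2×micro: 0; S1 reads c0=0 → after 1×micro: 2 ⇒ (c0=0, c1=2)
[Gauss-Seidel] macro 3: S0 reads c1=2 → after 2×micro: 0; S1 reads c0=0 → after 1×micro: 2 ⇒ (c0=0, c1=2)
[Gauss-Seidel] macro 4: S0 reads c1=2 → after 2×micro: 0; S1 reads c0=0 → after 1×micro: 2 ⇒ (c0=0, c1=2)
[Gauss-Seidel] macro 5: S0 reads c1=2 → after 2×micro: 0; S1 reads c0=0 → after 1×micro: 2 ⇒ (c0=0, c1=2)
[Gauss-Seidel] macro 6: S0 reads c1=2 → after 2×micro: 0; S1 reads c0=0 → after 1×micro: 2 ⇒ (c0=0, c1=2)
[Gauss-Seidel] macro 7: S0 reads c1=2 → after 2×micro: 0; S1 reads c0=0 → after 1×micro: 2 ⇒ (c0=0, c1=2)
[Gauss-Seidel] macro 8: S0 reads c1=2 → after 2×micro: 0; S1 reads c0=0 → after 1×micro: 2 ⇒ (c0=0, c1=2)
[Gauss-Seidel] macro 9: S0 reads c1=2 → after 2×micro: 0; S1 reads c0=0 → after 1×micro: 2 ⇒ (c0=0, c1=2)
[Gauss-Seidel] macro 10: S0 reads c1=2 → after 2×micro: 0; S1 reads c0=0 → after 1×micro: 2 ⇒ (c0=0, c1=2)

first divergence at macro-step: 1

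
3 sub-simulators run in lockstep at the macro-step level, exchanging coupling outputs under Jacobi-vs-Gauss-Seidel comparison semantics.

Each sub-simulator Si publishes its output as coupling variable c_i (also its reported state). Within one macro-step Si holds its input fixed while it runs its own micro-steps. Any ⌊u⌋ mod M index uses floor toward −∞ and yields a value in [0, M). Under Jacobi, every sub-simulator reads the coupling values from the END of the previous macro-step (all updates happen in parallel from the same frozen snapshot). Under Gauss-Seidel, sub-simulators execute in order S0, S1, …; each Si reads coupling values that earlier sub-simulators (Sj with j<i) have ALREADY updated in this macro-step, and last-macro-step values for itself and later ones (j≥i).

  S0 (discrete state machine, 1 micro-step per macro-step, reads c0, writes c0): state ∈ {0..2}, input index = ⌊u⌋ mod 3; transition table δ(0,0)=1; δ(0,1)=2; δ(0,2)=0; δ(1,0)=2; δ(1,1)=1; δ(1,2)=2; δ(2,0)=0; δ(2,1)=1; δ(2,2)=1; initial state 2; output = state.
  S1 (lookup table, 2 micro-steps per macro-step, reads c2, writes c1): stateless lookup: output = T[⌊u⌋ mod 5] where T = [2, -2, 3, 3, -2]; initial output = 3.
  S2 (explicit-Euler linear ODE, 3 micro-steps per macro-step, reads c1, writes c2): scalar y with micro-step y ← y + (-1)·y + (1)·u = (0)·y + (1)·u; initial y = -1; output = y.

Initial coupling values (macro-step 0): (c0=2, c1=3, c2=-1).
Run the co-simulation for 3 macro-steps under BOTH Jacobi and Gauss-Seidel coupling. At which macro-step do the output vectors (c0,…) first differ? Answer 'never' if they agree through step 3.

[Jacobi] macro 1: S0 reads c0=2 → after 1×micro: 1; S1 reads c2=-1 → after 2×micro: -2; S2 reads c1=3 → after 3×micro: 3 ⇒ (c0=1, c1=-2, c2=3)
[Jacobi] macro 2: S0 reads c0=1 → after 1×micro: 1; S1 reads c2=3 → after 2×micro: 3; S2 reads c1=-2 → after 3×micro: -2 ⇒ (c0=1, c1=3, c2=-2)
[Jacobi] macro 3: S0 reads c0=1 → after 1×micro: 1; S1 reads c2=-2 → after 2×micro: 3; S2 reads c1=3 → after 3×micro: 3 ⇒ (c0=1, c1=3, c2=3)
[Gauss-Seidel] macro 1: S0 reads c0=2 → after 1×micro: 1; S1 reads c2=-1 → after 2×micro: -2; S2 reads c1=-2 → after 3×micro: -2 ⇒ (c0=1, c1=-2, c2=-2)
[Gauss-Seidel] macro 2: S0 reads c0=1 → after 1×micro: 1; S1 reads c2=-2 → after 2×micro: 3; S2 reads c1=3 → after 3×micro: 3 ⇒ (c0=1, c1=3, c2=3)
[Gauss-Seidel] macro 3: S0 reads c0=1 → after 1×micro: 1; S1 reads c2=3 → after 2×micro: 3; S2 reads c1=3 → after 3×micro: 3 ⇒ (c0=1, c1=3, c2=3)

first divergence at macro-step: 1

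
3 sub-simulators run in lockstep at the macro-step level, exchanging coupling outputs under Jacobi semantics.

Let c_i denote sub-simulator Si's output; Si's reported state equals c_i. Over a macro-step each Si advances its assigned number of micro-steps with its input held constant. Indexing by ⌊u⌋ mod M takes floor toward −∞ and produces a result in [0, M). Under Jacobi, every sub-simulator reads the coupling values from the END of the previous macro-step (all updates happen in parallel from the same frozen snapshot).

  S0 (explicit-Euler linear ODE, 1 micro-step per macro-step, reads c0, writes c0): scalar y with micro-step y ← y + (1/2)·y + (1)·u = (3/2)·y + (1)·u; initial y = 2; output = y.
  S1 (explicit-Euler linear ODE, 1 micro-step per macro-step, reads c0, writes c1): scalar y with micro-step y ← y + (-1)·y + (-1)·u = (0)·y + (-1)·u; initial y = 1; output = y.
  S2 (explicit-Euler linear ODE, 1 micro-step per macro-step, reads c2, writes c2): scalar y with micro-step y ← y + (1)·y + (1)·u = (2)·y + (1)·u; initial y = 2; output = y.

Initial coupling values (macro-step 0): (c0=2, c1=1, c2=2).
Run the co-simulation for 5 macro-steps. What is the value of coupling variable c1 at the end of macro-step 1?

macro 1: S0 reads c0=2 → after 1×micro: 5; S1 reads c0=2 → after 1×micro: -2; S2 reads c2=2 → after 1×micro: 6 ⇒ (c0=5, c1=-2, c2=6)
macro 2: S0 reads c0=5 → after 1×micro: 25/2; S1 reads c0=5 → after 1×micro: -5; S2 reads c2=6 → after 1×micro: 18 ⇒ (c0=25/2, c1=-5, c2=18)
macro 3: S0 reads c0=25/2 → after 1×micro: 125/4; S1 reads c0=25/2 → after 1×micro: -25/2; S2 reads c2=18 → after 1×micro: 54 ⇒ (c0=125/4, c1=-25/2, c2=54)
macro 4: S0 reads c0=125/4 → after 1×micro: 625/8; S1 reads c0=125/4 → after 1×micro: -125/4; S2 reads c2=54 → after 1×micro: 162 ⇒ (c0=625/8, c1=-125/4, c2=162)
macro 5: S0 reads c0=625/8 → after 1×micro: 3125/16; S1 reads c0=625/8 → after 1×micro: -625/8; S2 reads c2=162 → after 1×micro: 486 ⇒ (c0=3125/16, c1=-625/8, c2=486)

c1 at macro-step 1 = -2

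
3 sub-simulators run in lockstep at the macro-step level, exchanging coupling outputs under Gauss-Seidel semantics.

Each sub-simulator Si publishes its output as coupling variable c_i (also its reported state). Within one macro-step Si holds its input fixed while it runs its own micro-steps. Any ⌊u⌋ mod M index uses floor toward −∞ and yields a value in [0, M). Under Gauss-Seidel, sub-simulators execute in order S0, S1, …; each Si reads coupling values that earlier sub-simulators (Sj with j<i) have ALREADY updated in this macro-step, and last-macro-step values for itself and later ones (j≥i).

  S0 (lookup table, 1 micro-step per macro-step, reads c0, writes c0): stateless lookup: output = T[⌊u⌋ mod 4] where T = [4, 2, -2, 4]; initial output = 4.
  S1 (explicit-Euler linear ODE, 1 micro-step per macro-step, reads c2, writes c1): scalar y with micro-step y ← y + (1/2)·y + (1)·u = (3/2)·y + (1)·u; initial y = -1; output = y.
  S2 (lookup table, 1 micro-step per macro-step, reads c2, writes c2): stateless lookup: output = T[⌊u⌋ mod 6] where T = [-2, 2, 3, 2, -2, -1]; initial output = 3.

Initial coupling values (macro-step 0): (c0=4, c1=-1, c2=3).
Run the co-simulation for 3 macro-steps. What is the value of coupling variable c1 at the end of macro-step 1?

macro 1: S0 reads c0=4 → after 1×micro: 4; S1 reads c2=3 → after 1×micro: 3/2; S2 reads c2=3 → after 1×micro: 2 ⇒ (c0=4, c1=3/2, c2=2)
macro 2: S0 reads c0=4 → after 1×micro: 4; S1 reads c2=2 → after 1×micro: 17/4; S2 reads c2=2 → after 1×micro: 3 ⇒ (c0=4, c1=17/4, c2=3)
macro 3: S0 reads c0=4 → after 1×micro: 4; S1 reads c2=3 → after 1×micro: 75/8; S2 reads c2=3 → after 1×micro: 2 ⇒ (c0=4, c1=75/8, c2=2)

c1 at macro-step 1 = 3/2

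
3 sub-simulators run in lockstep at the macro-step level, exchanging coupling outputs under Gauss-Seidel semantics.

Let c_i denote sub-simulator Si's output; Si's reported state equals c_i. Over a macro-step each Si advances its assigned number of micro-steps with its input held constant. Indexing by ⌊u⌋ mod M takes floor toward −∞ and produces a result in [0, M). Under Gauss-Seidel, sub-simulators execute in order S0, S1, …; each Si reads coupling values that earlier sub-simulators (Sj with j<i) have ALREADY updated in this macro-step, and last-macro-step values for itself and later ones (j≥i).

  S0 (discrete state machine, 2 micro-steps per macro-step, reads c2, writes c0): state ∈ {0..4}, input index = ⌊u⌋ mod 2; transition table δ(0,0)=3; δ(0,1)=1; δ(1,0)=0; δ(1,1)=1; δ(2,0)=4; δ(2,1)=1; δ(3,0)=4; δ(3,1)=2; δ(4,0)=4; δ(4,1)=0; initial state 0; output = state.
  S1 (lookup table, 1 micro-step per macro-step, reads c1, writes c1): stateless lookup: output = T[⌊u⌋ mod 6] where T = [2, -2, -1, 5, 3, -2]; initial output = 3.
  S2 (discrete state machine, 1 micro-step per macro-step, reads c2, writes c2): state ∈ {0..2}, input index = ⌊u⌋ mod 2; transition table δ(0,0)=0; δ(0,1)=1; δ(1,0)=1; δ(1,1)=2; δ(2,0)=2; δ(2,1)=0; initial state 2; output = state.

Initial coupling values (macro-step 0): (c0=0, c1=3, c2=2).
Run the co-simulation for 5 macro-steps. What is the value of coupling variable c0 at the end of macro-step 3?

macro 1: S0 reads c2=2 → after 2×micro: 4; S1 reads c1=3 → after 1×micro: 5; S2 reads c2=2 → after 1×micro: 2 ⇒ (c0=4, c1=5, c2=2)
macro 2: S0 reads c2=2 → after 2×micro: 4; S1 reads c1=5 → after 1×micro: -2; S2 reads c2=2 → after 1×micro: 2 ⇒ (c0=4, c1=-2, c2=2)
macro 3: S0 reads c2=2 → after 2×micro: 4; S1 reads c1=-2 → after 1×micro: 3; S2 reads c2=2 → after 1×micro: 2 ⇒ (c0=4, c1=3, c2=2)
macro 4: S0 reads c2=2 → after 2×micro: 4; S1 reads c1=3 → after 1×micro: 5; S2 reads c2=2 → after 1×micro: 2 ⇒ (c0=4, c1=5, c2=2)
macro 5: S0 reads c2=2 → after 2×micro: 4; S1 reads c1=5 → after 1×micro: -2; S2 reads c2=2 → after 1×micro: 2 ⇒ (c0=4, c1=-2, c2=2)

c0 at macro-step 3 = 4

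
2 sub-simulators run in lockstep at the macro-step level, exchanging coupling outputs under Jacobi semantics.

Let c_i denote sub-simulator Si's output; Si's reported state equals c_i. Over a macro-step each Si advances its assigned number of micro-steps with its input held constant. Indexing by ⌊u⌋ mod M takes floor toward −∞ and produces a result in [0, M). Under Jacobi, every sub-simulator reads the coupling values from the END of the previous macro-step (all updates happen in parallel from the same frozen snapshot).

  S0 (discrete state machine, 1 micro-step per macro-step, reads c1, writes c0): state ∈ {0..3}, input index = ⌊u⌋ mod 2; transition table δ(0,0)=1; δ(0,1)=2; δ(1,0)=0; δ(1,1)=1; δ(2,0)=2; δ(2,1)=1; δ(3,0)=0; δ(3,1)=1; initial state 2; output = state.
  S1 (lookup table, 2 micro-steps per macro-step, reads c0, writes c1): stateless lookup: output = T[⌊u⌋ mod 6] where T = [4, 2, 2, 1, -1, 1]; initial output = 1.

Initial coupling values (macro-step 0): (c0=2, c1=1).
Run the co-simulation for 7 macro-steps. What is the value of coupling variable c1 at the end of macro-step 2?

macro 1: S0 reads c1=1 → after 1×micro: 1; S1 reads c0=2 → after 2×micro: 2 ⇒ (c0=1, c1=2)
macro 2: S0 reads c1=2 → after 1×micro: 0; S1 reads c0=1 → after 2×micro: 2 ⇒ (c0=0, c1=2)
macro 3: S0 reads c1=2 → after 1×micro: 1; S1 reads c0=0 → after 2×micro: 4 ⇒ (c0=1, c1=4)
macro 4: S0 reads c1=4 → after 1×micro: 0; S1 reads c0=1 → after 2×micro: 2 ⇒ (c0=0, c1=2)
macro 5: S0 reads c1=2 → after 1×micro: 1; S1 reads c0=0 → after 2×micro: 4 ⇒ (c0=1, c1=4)
macro 6: S0 reads c1=4 → after 1×micro: 0; S1 reads c0=1 → after 2×micro: 2 ⇒ (c0=0, c1=2)
macro 7: S0 reads c1=2 → after 1×micro: 1; S1 reads c0=0 → after 2×micro: 4 ⇒ (c0=1, c1=4)

c1 at macro-step 2 = 2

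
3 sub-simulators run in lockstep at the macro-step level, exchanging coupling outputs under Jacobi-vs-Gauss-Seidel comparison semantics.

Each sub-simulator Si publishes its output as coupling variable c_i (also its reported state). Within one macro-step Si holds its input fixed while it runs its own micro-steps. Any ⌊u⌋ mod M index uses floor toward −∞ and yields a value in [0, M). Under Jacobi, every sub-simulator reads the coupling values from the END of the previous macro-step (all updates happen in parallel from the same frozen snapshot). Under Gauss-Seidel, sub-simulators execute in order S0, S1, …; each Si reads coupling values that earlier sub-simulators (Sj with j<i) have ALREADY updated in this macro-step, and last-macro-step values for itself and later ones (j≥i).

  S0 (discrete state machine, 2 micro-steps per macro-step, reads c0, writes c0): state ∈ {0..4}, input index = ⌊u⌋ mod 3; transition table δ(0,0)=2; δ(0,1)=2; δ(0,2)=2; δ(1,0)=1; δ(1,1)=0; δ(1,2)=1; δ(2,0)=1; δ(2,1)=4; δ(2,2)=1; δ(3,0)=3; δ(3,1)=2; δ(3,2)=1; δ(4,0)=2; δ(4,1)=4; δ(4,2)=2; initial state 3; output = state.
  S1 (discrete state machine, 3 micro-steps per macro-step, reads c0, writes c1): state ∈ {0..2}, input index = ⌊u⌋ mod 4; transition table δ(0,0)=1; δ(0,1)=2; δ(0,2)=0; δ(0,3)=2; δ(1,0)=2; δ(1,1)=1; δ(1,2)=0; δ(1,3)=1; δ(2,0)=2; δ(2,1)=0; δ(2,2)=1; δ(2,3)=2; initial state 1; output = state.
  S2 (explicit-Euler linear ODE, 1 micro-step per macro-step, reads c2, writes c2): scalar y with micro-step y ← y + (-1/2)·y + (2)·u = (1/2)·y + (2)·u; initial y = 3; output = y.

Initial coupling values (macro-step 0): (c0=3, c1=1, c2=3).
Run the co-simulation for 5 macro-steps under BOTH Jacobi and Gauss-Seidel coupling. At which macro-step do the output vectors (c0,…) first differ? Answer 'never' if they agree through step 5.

first divergence at macro-step: never

[Jacobi] macro 1: S0 reads c0=3 → after 2×micro: 3; S1 reads c0=3 → after 3×micro: 1; S2 reads c2=3 → after 1×micro: 15/2 ⇒ (c0=3, c1=1, c2=15/2)
[Jacobi] macro 2: S0 reads c0=3 → after 2×micro: 3; S1 reads c0=3 → after 3×micro: 1; S2 reads c2=15/2 → after 1×micro: 75/4 ⇒ (c0=3, c1=1, c2=75/4)
[Jacobi] macro 3: S0 reads c0=3 → after 2×micro: 3; S1 reads c0=3 → after 3×micro: 1; S2 reads c2=75/4 → after 1×micro: 375/8 ⇒ (c0=3, c1=1, c2=375/8)
[Jacobi] macro 4: S0 reads c0=3 → after 2×micro: 3; S1 reads c0=3 → after 3×micro: 1; S2 reads c2=375/8 → after 1×micro: 1875/16 ⇒ (c0=3, c1=1, c2=1875/16)
[Jacobi] macro 5: S0 reads c0=3 → after 2×micro: 3; S1 reads c0=3 → after 3×micro: 1; S2 reads c2=1875/16 → after 1×micro: 9375/32 ⇒ (c0=3, c1=1, c2=9375/32)
[Gauss-Seidel] macro 1: S0 reads c0=3 → after 2×micro: 3; S1 reads c0=3 → after 3×micro: 1; S2 reads c2=3 → after 1×micro: 15/2 ⇒ (c0=3, c1=1, c2=15/2)
[Gauss-Seidel] macro 2: S0 reads c0=3 → after 2×micro: 3; S1 reads c0=3 → after 3×micro: 1; S2 reads c2=15/2 → after 1×micro: 75/4 ⇒ (c0=3, c1=1, c2=75/4)
[Gauss-Seidel] macro 3: S0 reads c0=3 → after 2×micro: 3; S1 reads c0=3 → after 3×micro: 1; S2 reads c2=75/4 → after 1×micro: 375/8 ⇒ (c0=3, c1=1, c2=375/8)
[Gauss-Seidel] macro 4: S0 reads c0=3 → after 2×micro: 3; S1 reads c0=3 → after 3×micro: 1; S2 reads c2=375/8 → after 1×micro: 1875/16 ⇒ (c0=3, c1=1, c2=1875/16)
[Gauss-Seidel] macro 5: S0 reads c0=3 → after 2×micro: 3; S1 reads c0=3 → after 3×micro: 1; S2 reads c2=1875/16 → after 1×micro: 9375/32 ⇒ (c0=3, c1=1, c2=9375/32)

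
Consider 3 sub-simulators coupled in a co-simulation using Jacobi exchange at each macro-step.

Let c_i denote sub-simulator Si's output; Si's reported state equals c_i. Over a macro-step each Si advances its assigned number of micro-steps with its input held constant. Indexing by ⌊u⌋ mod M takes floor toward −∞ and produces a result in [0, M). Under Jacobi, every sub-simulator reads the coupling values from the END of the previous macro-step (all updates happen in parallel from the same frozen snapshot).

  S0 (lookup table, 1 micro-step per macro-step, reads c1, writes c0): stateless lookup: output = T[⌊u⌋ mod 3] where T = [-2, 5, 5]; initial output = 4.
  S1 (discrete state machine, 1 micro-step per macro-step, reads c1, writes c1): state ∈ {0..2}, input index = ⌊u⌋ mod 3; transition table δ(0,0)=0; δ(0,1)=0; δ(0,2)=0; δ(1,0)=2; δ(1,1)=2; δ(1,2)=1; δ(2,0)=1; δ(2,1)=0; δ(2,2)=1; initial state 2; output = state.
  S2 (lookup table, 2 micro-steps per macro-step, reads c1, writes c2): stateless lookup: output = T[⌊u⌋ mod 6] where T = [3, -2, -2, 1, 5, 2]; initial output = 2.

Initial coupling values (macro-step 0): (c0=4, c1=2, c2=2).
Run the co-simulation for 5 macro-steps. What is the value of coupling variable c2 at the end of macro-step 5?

c2 at macro-step 5 = -2

macro 1: S0 reads c1=2 → after 1×micro: 5; S1 reads c1=2 → after 1×micro: 1; S2 reads c1=2 → after 2×micro: -2 ⇒ (c0=5, c1=1, c2=-2)
macro 2: S0 reads c1=1 → after 1×micro: 5; S1 reads c1=1 → after 1×micro: 2; S2 reads c1=1 → after 2×micro: -2 ⇒ (c0=5, c1=2, c2=-2)
macro 3: S0 reads c1=2 → after 1×micro: 5; S1 reads c1=2 → after 1×micro: 1; S2 reads c1=2 → after 2×micro: -2 ⇒ (c0=5, c1=1, c2=-2)
macro 4: S0 reads c1=1 → after 1×micro: 5; S1 reads c1=1 → after 1×micro: 2; S2 reads c1=1 → after 2×micro: -2 ⇒ (c0=5, c1=2, c2=-2)
macro 5: S0 reads c1=2 → after 1×micro: 5; S1 reads c1=2 → after 1×micro: 1; S2 reads c1=2 → after 2×micro: -2 ⇒ (c0=5, c1=1, c2=-2)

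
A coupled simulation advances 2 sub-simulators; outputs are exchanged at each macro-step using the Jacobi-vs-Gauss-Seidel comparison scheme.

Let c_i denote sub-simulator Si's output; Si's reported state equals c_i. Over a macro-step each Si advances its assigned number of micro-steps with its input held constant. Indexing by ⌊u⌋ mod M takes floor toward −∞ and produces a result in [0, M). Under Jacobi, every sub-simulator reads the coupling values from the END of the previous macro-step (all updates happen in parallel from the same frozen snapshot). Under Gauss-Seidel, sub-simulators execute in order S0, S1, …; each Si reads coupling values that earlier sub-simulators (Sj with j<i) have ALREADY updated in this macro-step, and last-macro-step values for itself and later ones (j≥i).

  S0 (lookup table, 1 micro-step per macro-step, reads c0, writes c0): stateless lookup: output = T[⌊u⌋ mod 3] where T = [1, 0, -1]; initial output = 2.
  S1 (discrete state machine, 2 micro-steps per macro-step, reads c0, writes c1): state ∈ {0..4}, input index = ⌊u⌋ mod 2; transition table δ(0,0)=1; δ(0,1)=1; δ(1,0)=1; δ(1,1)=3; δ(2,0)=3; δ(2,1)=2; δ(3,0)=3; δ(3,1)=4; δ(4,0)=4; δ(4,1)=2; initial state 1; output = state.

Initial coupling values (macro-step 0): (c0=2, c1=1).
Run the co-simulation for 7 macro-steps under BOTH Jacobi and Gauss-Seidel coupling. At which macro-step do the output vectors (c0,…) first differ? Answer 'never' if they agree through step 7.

first divergence at macro-step: 1

[Jacobi] macro 1: S0 reads c0=2 → after 1×micro: -1; S1 reads c0=2 → after 2×micro: 1 ⇒ (c0=-1, c1=1)
[Jacobi] macro 2: S0 reads c0=-1 → after 1×micro: -1; S1 reads c0=-1 → after 2×micro: 4 ⇒ (c0=-1, c1=4)
[Jacobi] macro 3: S0 reads c0=-1 → after 1×micro: -1; S1 reads c0=-1 → after 2×micro: 2 ⇒ (c0=-1, c1=2)
[Jacobi] macro 4: S0 reads c0=-1 → after 1×micro: -1; S1 reads c0=-1 → after 2×micro: 2 ⇒ (c0=-1, c1=2)
[Jacobi] macro 5: S0 reads c0=-1 → after 1×micro: -1; S1 reads c0=-1 → after 2×micro: 2 ⇒ (c0=-1, c1=2)
[Jacobi] macro 6: S0 reads c0=-1 → after 1×micro: -1; S1 reads c0=-1 → after 2×micro: 2 ⇒ (c0=-1, c1=2)
[Jacobi] macro 7: S0 reads c0=-1 → after 1×micro: -1; S1 reads c0=-1 → after 2×micro: 2 ⇒ (c0=-1, c1=2)
[Gauss-Seidel] macro 1: S0 reads c0=2 → after 1×micro: -1; S1 reads c0=-1 → after 2×micro: 4 ⇒ (c0=-1, c1=4)
[Gauss-Seidel] macro 2: S0 reads c0=-1 → after 1×micro: -1; S1 reads c0=-1 → after 2×micro: 2 ⇒ (c0=-1, c1=2)
[Gauss-Seidel] macro 3: S0 reads c0=-1 → after 1×micro: -1; S1 reads c0=-1 → after 2×micro: 2 ⇒ (c0=-1, c1=2)
[Gauss-Seidel] macro 4: S0 reads c0=-1 → after 1×micro: -1; S1 reads c0=-1 → after 2×micro: 2 ⇒ (c0=-1, c1=2)
[Gauss-Seidel] macro 5: S0 reads c0=-1 → after 1×micro: -1; S1 reads c0=-1 → after 2×micro: 2 ⇒ (c0=-1, c1=2)
[Gauss-Seidel] macro 6: S0 reads c0=-1 → after 1×micro: -1; S1 reads c0=-1 → after 2×micro: 2 ⇒ (c0=-1, c1=2)
[Gauss-Seidel] macro 7: S0 reads c0=-1 → after 1×micro: -1; S1 reads c0=-1 → after 2×micro: 2 ⇒ (c0=-1, c1=2)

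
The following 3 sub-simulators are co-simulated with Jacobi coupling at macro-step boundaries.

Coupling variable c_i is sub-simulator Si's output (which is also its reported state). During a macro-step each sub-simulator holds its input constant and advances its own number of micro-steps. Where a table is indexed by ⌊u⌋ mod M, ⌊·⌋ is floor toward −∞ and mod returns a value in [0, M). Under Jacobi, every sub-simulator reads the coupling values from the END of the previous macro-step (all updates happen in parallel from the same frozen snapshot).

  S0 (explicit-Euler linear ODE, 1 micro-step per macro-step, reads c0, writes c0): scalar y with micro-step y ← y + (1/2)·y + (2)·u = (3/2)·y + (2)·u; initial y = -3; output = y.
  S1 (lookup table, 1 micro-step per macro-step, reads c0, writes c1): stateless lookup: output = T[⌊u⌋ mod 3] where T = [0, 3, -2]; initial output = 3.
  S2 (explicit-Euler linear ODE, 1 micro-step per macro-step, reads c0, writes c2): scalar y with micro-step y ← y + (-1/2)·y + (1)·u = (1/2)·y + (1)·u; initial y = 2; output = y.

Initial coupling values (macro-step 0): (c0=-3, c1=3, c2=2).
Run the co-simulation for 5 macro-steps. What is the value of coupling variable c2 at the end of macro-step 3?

c2 at macro-step 3 = -85/2

macro 1: S0 reads c0=-3 → after 1×micro: -21/2; S1 reads c0=-3 → after 1×micro: 0; S2 reads c0=-3 → after 1×micro: -2 ⇒ (c0=-21/2, c1=0, c2=-2)
macro 2: S0 reads c0=-21/2 → after 1×micro: -147/4; S1 reads c0=-21/2 → after 1×micro: 3; S2 reads c0=-21/2 → after 1×micro: -23/2 ⇒ (c0=-147/4, c1=3, c2=-23/2)
macro 3: S0 reads c0=-147/4 → after 1×micro: -1029/8; S1 reads c0=-147/4 → after 1×micro: -2; S2 reads c0=-147/4 → after 1×micro: -85/2 ⇒ (c0=-1029/8, c1=-2, c2=-85/2)
macro 4: S0 reads c0=-1029/8 → after 1×micro: -7203/16; S1 reads c0=-1029/8 → after 1×micro: 0; S2 reads c0=-1029/8 → after 1×micro: -1199/8 ⇒ (c0=-7203/16, c1=0, c2=-1199/8)
macro 5: S0 reads c0=-7203/16 → after 1×micro: -50421/32; S1 reads c0=-7203/16 → after 1×micro: -2; S2 reads c0=-7203/16 → after 1×micro: -4201/8 ⇒ (c0=-50421/32, c1=-2, c2=-4201/8)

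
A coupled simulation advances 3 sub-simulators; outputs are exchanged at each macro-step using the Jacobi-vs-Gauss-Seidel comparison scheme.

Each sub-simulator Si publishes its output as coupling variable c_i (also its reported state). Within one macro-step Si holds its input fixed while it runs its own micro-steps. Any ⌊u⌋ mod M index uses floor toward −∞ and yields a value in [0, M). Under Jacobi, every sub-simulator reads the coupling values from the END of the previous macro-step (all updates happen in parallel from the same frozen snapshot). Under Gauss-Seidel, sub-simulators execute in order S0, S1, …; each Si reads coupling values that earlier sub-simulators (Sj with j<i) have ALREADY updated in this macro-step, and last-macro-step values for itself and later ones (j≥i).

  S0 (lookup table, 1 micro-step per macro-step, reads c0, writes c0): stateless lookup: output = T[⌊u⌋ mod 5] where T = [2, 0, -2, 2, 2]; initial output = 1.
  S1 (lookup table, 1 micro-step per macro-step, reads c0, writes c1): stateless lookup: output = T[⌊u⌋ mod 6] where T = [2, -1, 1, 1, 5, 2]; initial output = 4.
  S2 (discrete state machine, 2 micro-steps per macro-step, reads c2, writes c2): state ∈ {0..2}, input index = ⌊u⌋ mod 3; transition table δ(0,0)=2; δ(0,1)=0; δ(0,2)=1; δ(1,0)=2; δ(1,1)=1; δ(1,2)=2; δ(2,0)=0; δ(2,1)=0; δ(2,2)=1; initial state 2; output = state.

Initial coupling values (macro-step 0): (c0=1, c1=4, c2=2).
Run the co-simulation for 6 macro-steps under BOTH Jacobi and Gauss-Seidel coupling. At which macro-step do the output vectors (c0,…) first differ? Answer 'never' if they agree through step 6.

first divergence at macro-step: 1

[Jacobi] macro 1: S0 reads c0=1 → after 1×micro: 0; S1 reads c0=1 → after 1×micro: -1; S2 reads c2=2 → after 2×micro: 2 ⇒ (c0=0, c1=-1, c2=2)
[Jacobi] macro 2: S0 reads c0=0 → after 1×micro: 2; S1 reads c0=0 → after 1×micro: 2; S2 reads c2=2 → after 2×micro: 2 ⇒ (c0=2, c1=2, c2=2)
[Jacobi] macro 3: S0 reads c0=2 → after 1×micro: -2; S1 reads c0=2 → after 1×micro: 1; S2 reads c2=2 → after 2×micro: 2 ⇒ (c0=-2, c1=1, c2=2)
[Jacobi] macro 4: S0 reads c0=-2 → after 1×micro: 2; S1 reads c0=-2 → after 1×micro: 5; S2 reads c2=2 → after 2×micro: 2 ⇒ (c0=2, c1=5, c2=2)
[Jacobi] macro 5: S0 reads c0=2 → after 1×micro: -2; S1 reads c0=2 → after 1×micro: 1; S2 reads c2=2 → after 2×micro: 2 ⇒ (c0=-2, c1=1, c2=2)
[Jacobi] macro 6: S0 reads c0=-2 → after 1×micro: 2; S1 reads c0=-2 → after 1×micro: 5; S2 reads c2=2 → after 2×micro: 2 ⇒ (c0=2, c1=5, c2=2)
[Gauss-Seidel] macro 1: S0 reads c0=1 → after 1×micro: 0; S1 reads c0=0 → after 1×micro: 2; S2 reads c2=2 → after 2×micro: 2 ⇒ (c0=0, c1=2, c2=2)
[Gauss-Seidel] macro 2: S0 reads c0=0 → after 1×micro: 2; S1 reads c0=2 → after 1×micro: 1; S2 reads c2=2 → after 2×micro: 2 ⇒ (c0=2, c1=1, c2=2)
[Gauss-Seidel] macro 3: S0 reads c0=2 → after 1×micro: -2; S1 reads c0=-2 → after 1×micro: 5; S2 reads c2=2 → after 2×micro: 2 ⇒ (c0=-2, c1=5, c2=2)
[Gauss-Seidel] macro 4: S0 reads c0=-2 → after 1×micro: 2; S1 reads c0=2 → after 1×micro: 1; S2 reads c2=2 → after 2×micro: 2 ⇒ (c0=2, c1=1, c2=2)
[Gauss-Seidel] macro 5: S0 reads c0=2 → after 1×micro: -2; S1 reads c0=-2 → after 1×micro: 5; S2 reads c2=2 → after 2×micro: 2 ⇒ (c0=-2, c1=5, c2=2)
[Gauss-Seidel] macro 6: S0 reads c0=-2 → after 1×micro: 2; S1 reads c0=2 → after 1×micro: 1; S2 reads c2=2 → after 2×micro: 2 ⇒ (c0=2, c1=1, c2=2)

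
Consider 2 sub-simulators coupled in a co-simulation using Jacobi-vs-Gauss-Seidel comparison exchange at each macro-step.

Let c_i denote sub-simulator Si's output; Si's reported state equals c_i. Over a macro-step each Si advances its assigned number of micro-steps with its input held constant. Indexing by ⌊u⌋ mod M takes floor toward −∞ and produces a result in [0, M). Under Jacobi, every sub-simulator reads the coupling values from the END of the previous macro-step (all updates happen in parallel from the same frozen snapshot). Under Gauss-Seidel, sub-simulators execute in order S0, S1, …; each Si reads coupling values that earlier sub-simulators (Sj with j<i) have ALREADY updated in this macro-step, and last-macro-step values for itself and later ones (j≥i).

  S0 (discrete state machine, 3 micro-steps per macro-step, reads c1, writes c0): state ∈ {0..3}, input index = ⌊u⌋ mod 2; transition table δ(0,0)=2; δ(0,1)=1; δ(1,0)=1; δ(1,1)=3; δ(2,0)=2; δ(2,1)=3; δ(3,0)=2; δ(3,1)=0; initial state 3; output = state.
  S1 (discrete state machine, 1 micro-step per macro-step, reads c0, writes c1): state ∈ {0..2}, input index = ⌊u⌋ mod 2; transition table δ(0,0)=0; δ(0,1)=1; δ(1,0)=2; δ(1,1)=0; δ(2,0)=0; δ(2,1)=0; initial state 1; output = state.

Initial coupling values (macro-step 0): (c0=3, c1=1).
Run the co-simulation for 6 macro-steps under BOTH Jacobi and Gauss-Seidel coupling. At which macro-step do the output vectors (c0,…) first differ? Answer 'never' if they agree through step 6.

[Jacobi] macro 1: S0 reads c1=1 → after 3×micro: 3; S1 reads c0=3 → after 1×micro: 0 ⇒ (c0=3, c1=0)
[Jacobi] macro 2: S0 reads c1=0 → after 3×micro: 2; S1 reads c0=3 → after 1×micro: 1 ⇒ (c0=2, c1=1)
[Jacobi] macro 3: S0 reads c1=1 → after 3×micro: 1; S1 reads c0=2 → after 1×micro: 2 ⇒ (c0=1, c1=2)
[Jacobi] macro 4: S0 reads c1=2 → after 3×micro: 1; S1 reads c0=1 → after 1×micro: 0 ⇒ (c0=1, c1=0)
[Jacobi] macro 5: S0 reads c1=0 → after 3×micro: 1; S1 reads c0=1 → after 1×micro: 1 ⇒ (c0=1, c1=1)
[Jacobi] macro 6: S0 reads c1=1 → after 3×micro: 1; S1 reads c0=1 → after 1×micro: 0 ⇒ (c0=1, c1=0)
[Gauss-Seidel] macro 1: S0 reads c1=1 → after 3×micro: 3; S1 reads c0=3 → after 1×micro: 0 ⇒ (c0=3, c1=0)
[Gauss-Seidel] macro 2: S0 reads c1=0 → after 3×micro: 2; S1 reads c0=2 → after 1×micro: 0 ⇒ (c0=2, c1=0)
[Gauss-Seidel] macro 3: S0 reads c1=0 → after 3×micro: 2; S1 reads c0=2 → after 1×micro: 0 ⇒ (c0=2, c1=0)
[Gauss-Seidel] macro 4: S0 reads c1=0 → after 3×micro: 2; S1 reads c0=2 → after 1×micro: 0 ⇒ (c0=2, c1=0)
[Gauss-Seidel] macro 5: S0 reads c1=0 → after 3×micro: 2; S1 reads c0=2 → after 1×micro: 0 ⇒ (c0=2, c1=0)
[Gauss-Seidel] macro 6: S0 reads c1=0 → after 3×micro: 2; S1 reads c0=2 → after 1×micro: 0 ⇒ (c0=2, c1=0)

first divergence at macro-step: 2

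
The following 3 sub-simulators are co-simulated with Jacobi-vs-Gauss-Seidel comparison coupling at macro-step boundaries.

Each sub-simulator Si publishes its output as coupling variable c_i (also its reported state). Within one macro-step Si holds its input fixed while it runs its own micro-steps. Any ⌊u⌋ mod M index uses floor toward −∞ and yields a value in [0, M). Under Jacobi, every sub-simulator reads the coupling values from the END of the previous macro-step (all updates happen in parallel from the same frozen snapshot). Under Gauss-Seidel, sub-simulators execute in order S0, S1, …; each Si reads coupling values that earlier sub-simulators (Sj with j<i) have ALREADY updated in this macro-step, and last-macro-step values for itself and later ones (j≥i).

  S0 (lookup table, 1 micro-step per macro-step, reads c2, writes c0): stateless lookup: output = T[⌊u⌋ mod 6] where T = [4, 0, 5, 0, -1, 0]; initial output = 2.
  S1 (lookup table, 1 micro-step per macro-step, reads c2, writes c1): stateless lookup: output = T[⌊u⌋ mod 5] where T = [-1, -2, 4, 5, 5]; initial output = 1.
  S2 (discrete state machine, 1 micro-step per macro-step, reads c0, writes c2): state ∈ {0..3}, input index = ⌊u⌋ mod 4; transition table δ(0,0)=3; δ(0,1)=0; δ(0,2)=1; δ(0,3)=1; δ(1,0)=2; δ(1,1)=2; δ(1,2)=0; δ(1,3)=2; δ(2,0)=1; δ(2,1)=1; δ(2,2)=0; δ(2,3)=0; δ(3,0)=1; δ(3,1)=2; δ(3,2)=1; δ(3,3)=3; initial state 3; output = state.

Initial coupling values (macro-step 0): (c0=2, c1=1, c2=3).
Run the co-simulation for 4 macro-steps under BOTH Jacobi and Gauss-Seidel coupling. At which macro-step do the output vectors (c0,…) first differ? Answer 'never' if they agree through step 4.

[Jacobi] macro 1: S0 reads c2=3 → after 1×micro: 0; S1 reads c2=3 → after 1×micro: 5; S2 reads c0=2 → after 1×micro: 1 ⇒ (c0=0, c1=5, c2=1)
[Jacobi] macro 2: S0 reads c2=1 → after 1×micro: 0; S1 reads c2=1 → after 1×micro: -2; S2 reads c0=0 → after 1×micro: 2 ⇒ (c0=0, c1=-2, c2=2)
[Jacobi] macro 3: S0 reads c2=2 → after 1×micro: 5; S1 reads c2=2 → after 1×micro: 4; S2 reads c0=0 → after 1×micro: 1 ⇒ (c0=5, c1=4, c2=1)
[Jacobi] macro 4: S0 reads c2=1 → after 1×micro: 0; S1 reads c2=1 → after 1×micro: -2; S2 reads c0=5 → after 1×micro: 2 ⇒ (c0=0, c1=-2, c2=2)
[Gauss-Seidel] macro 1: S0 reads c2=3 → after 1×micro: 0; S1 reads c2=3 → after 1×micro: 5; S2 reads c0=0 → after 1×micro: 1 ⇒ (c0=0, c1=5, c2=1)
[Gauss-Seidel] macro 2: S0 reads c2=1 → after 1×micro: 0; S1 reads c2=1 → after 1×micro: -2; S2 reads c0=0 → after 1×micro: 2 ⇒ (c0=0, c1=-2, c2=2)
[Gauss-Seidel] macro 3: S0 reads c2=2 → after 1×micro: 5; S1 reads c2=2 → after 1×micro: 4; S2 reads c0=5 → after 1×micro: 1 ⇒ (c0=5, c1=4, c2=1)
[Gauss-Seidel] macro 4: S0 reads c2=1 → after 1×micro: 0; S1 reads c2=1 → after 1×micro: -2; S2 reads c0=0 → after 1×micro: 2 ⇒ (c0=0, c1=-2, c2=2)

first divergence at macro-step: never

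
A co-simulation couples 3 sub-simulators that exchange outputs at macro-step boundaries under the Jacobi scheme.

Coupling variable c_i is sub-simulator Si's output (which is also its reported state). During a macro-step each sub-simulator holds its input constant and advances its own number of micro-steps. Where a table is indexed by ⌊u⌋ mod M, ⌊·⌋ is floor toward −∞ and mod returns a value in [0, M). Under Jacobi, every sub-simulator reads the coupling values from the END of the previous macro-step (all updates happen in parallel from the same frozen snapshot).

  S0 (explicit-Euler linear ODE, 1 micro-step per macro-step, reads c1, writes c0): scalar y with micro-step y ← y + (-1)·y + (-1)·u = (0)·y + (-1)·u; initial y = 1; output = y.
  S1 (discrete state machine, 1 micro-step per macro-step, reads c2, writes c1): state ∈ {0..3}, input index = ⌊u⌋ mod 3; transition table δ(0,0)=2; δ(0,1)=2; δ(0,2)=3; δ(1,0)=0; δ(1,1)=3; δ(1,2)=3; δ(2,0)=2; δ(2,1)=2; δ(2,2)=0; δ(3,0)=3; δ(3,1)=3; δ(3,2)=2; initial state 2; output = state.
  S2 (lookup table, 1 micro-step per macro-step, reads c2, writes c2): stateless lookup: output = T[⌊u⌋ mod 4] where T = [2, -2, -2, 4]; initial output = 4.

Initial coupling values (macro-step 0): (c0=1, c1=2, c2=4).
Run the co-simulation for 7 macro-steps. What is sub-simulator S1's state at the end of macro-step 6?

S1 state at macro-step 6 = 2

macro 1: S0 reads c1=2 → after 1×micro: -2; S1 reads c2=4 → after 1×micro: 2; S2 reads c2=4 → after 1×micro: 2 ⇒ (c0=-2, c1=2, c2=2)
macro 2: S0 reads c1=2 → after 1×micro: -2; S1 reads c2=2 → after 1×micro: 0; S2 reads c2=2 → after 1×micro: -2 ⇒ (c0=-2, c1=0, c2=-2)
macro 3: S0 reads c1=0 → after 1×micro: 0; S1 reads c2=-2 → after 1×micro: 2; S2 reads c2=-2 → after 1×micro: -2 ⇒ (c0=0, c1=2, c2=-2)
macro 4: S0 reads c1=2 → after 1×micro: -2; S1 reads c2=-2 → after 1×micro: 2; S2 reads c2=-2 → after 1×micro: -2 ⇒ (c0=-2, c1=2, c2=-2)
macro 5: S0 reads c1=2 → after 1×micro: -2; S1 reads c2=-2 → after 1×micro: 2; S2 reads c2=-2 → after 1×micro: -2 ⇒ (c0=-2, c1=2, c2=-2)
macro 6: S0 reads c1=2 → after 1×micro: -2; S1 reads c2=-2 → after 1×micro: 2; S2 reads c2=-2 → after 1×micro: -2 ⇒ (c0=-2, c1=2, c2=-2)
macro 7: S0 reads c1=2 → after 1×micro: -2; S1 reads c2=-2 → after 1×micro: 2; S2 reads c2=-2 → after 1×micro: -2 ⇒ (c0=-2, c1=2, c2=-2)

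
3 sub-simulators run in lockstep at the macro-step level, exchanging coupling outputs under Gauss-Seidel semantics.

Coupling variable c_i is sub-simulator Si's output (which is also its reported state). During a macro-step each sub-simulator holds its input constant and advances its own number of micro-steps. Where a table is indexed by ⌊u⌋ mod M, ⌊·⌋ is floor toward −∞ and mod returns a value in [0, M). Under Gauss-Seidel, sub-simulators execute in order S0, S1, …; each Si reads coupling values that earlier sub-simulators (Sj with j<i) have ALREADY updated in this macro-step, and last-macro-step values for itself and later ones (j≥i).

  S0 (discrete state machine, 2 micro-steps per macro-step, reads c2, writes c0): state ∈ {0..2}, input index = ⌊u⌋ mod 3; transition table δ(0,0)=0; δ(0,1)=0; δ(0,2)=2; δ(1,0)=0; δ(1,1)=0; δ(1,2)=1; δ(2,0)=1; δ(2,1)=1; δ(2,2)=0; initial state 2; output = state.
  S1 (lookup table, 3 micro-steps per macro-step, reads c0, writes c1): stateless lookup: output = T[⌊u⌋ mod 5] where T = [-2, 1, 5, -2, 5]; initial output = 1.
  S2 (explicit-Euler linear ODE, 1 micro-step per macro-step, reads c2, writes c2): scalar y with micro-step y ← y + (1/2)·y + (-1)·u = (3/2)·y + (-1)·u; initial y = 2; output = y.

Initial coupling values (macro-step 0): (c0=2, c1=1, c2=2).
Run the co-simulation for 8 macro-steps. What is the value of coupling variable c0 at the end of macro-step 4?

macro 1: S0 reads c2=2 → after 2×micro: 2; S1 reads c0=2 → after 3×micro: 5; S2 reads c2=2 → after 1×micro: 1 ⇒ (c0=2, c1=5, c2=1)
macro 2: S0 reads c2=1 → after 2×micro: 0; S1 reads c0=0 → after 3×micro: -2; S2 reads c2=1 → after 1×micro: 1/2 ⇒ (c0=0, c1=-2, c2=1/2)
macro 3: S0 reads c2=1/2 → after 2×micro: 0; S1 reads c0=0 → after 3×micro: -2; S2 reads c2=1/2 → after 1×micro: 1/4 ⇒ (c0=0, c1=-2, c2=1/4)
macro 4: S0 reads c2=1/4 → after 2×micro: 0; S1 reads c0=0 → after 3×micro: -2; S2 reads c2=1/4 → after 1×micro: 1/8 ⇒ (c0=0, c1=-2, c2=1/8)
macro 5: S0 reads c2=1/8 → after 2×micro: 0; S1 reads c0=0 → after 3×micro: -2; S2 reads c2=1/8 → after 1×micro: 1/16 ⇒ (c0=0, c1=-2, c2=1/16)
macro 6: S0 reads c2=1/16 → after 2×micro: 0; S1 reads c0=0 → after 3×micro: -2; S2 reads c2=1/16 → after 1×micro: 1/32 ⇒ (c0=0, c1=-2, c2=1/32)
macro 7: S0 reads c2=1/32 → after 2×micro: 0; S1 reads c0=0 → after 3×micro: -2; S2 reads c2=1/32 → after 1×micro: 1/64 ⇒ (c0=0, c1=-2, c2=1/64)
macro 8: S0 reads c2=1/64 → after 2×micro: 0; S1 reads c0=0 → after 3×micro: -2; S2 reads c2=1/64 → after 1×micro: 1/128 ⇒ (c0=0, c1=-2, c2=1/128)

c0 at macro-step 4 = 0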